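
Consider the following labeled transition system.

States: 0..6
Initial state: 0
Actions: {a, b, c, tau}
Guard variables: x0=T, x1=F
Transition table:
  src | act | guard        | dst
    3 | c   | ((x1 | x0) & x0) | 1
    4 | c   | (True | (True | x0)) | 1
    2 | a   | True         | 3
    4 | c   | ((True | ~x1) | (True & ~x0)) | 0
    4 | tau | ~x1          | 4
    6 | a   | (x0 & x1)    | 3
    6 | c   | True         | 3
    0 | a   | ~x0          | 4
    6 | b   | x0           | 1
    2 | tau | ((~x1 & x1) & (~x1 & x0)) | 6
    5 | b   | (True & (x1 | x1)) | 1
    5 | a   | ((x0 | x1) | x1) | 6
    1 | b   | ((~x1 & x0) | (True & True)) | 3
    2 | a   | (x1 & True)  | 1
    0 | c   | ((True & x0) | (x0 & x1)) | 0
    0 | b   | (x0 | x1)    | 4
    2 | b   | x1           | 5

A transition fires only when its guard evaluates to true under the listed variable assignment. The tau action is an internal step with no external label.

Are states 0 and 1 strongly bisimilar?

Compute ~ classes (split until stable):
  π0 = {{0,1,2,3,4,5,6}}
  π1 = {{0,6},{1},{2,5},{3},{4}}
  π2 = {{0},{1},{2},{3},{4},{5},{6}}
stable after 3 split(s): 7 block(s)
class of 0: {0}; class of 1: {1}

Answer: NOT BISIMILAR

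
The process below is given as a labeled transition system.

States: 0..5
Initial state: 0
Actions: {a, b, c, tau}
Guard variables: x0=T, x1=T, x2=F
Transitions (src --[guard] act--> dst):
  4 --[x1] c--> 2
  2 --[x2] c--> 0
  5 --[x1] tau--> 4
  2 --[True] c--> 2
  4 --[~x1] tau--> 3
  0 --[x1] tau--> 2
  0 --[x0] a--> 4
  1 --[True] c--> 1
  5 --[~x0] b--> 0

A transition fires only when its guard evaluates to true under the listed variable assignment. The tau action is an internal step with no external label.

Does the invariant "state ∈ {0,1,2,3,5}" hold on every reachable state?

Inv-set: {0,1,2,3,5}
Reach set: {0,2,4}
  0: ✓
  2: ✓
  4: outside
counterexample path to 4: a

Answer: INVARIANT VIOLATED at state 4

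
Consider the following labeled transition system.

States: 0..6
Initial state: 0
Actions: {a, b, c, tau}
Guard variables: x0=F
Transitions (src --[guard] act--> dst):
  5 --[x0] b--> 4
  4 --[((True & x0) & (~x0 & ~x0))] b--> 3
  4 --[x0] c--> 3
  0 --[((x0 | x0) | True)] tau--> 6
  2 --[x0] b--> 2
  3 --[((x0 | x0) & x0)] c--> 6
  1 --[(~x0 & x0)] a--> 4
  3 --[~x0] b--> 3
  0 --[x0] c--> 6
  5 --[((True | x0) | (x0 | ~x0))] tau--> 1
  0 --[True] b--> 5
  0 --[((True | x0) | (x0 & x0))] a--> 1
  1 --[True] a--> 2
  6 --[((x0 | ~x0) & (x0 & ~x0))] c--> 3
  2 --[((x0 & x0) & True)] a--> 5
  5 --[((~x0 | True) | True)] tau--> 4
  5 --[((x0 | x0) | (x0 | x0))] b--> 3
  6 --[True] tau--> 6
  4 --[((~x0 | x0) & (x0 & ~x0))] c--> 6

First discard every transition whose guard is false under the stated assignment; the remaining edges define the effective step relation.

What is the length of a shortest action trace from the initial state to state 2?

Layered search for 2:
  L0 = {0}
  L1 = {1,5,6}
  L2 = {2,4}
2 enters at depth 2; path a·a

Answer: 2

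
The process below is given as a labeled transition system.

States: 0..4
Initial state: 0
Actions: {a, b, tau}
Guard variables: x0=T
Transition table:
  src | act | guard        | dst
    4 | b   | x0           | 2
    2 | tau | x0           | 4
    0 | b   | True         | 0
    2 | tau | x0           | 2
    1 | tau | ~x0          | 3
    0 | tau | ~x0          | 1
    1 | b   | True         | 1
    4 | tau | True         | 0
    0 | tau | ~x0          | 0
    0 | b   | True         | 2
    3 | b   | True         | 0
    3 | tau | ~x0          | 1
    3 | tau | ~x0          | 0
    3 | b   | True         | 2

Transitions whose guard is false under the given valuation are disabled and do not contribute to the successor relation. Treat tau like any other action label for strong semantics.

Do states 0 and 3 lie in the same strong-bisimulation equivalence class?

Refine partition for ~:
  π0 = {{0,1,2,3,4}}
  π1 = {{0,1,3},{2},{4}}
  π2 = {{0,3},{1},{2},{4}}
stable after 3 split(s): 4 block(s)
class of 0: {0,3}; class of 3: {0,3}

Answer: BISIMILAR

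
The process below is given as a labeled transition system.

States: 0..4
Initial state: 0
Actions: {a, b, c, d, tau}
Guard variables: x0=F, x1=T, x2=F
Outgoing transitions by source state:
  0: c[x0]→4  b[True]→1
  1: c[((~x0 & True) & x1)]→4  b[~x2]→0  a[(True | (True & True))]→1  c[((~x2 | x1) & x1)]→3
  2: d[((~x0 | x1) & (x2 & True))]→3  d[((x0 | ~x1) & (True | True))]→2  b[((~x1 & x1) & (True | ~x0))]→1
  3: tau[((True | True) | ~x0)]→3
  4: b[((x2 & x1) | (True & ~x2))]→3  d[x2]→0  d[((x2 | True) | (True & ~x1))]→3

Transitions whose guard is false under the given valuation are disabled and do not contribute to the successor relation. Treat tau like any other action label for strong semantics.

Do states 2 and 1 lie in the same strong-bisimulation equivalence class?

Compute ~ classes (split until stable):
  P[0] = {{0,1,2,3,4}}
  P[1] = {{0},{1},{2},{3},{4}}
Fixed point at round 2; 5 class(es).
class of 2: {2}; class of 1: {1}

Answer: NOT BISIMILAR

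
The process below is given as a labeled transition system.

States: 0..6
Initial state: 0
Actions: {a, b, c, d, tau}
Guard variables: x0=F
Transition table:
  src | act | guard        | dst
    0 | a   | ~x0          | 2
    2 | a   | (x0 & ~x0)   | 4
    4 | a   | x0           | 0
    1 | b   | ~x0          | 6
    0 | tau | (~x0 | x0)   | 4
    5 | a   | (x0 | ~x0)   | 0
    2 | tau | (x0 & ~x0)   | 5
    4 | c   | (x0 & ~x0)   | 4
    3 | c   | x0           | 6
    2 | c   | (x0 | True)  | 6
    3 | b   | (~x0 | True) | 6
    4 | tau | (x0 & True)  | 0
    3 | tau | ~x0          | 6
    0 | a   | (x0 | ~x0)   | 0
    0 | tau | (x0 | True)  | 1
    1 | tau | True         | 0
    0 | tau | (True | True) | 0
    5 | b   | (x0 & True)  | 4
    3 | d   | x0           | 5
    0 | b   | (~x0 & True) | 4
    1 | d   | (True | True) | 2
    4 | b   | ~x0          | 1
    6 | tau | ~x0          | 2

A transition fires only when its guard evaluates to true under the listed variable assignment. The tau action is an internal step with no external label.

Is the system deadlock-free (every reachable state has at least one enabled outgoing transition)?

Answer: DEADLOCK-FREE

Analysis:
Reachable = {0,1,2,4,6}
  0: a→0  a→2  b→4  tau→0  tau→1  tau→4  [deg 6]
  1: b→6  d→2  tau→0  [deg 3]
  2: c→6  [deg 1]
  4: b→1  [deg 1]
  6: tau→2  [deg 1]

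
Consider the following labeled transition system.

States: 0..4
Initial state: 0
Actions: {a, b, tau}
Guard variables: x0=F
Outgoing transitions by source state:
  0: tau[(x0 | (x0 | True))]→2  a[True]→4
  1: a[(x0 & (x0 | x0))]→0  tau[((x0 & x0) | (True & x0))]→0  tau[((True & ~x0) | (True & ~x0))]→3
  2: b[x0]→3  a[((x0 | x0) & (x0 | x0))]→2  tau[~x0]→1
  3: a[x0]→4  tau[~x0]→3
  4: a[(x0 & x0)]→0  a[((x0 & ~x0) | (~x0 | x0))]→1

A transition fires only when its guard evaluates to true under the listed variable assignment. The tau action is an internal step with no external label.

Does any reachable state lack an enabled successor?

Reach set: {0,1,2,3,4}
  0: a→4  tau→2  [2 out]
  1: tau→3  [1 out]
  2: tau→1  [1 out]
  3: tau→3  [1 out]
  4: a→1  [1 out]

Answer: DEADLOCK-FREE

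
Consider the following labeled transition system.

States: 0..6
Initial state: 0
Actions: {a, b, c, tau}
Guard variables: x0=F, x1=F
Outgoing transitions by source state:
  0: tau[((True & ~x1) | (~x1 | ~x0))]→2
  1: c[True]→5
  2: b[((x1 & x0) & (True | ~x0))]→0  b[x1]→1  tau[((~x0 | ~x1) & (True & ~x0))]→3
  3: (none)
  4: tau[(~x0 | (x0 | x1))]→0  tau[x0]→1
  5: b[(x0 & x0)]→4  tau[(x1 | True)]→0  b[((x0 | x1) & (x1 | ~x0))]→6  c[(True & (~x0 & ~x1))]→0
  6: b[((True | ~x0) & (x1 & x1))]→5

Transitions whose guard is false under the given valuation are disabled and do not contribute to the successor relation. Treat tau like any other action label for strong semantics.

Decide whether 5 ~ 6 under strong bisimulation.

Compute ~ classes (split until stable):
  round 0: {{0,1,2,3,4,5,6}}
  round 1: {{0,2,4},{1},{3,6},{5}}
  round 2: {{0,4},{1},{2},{3,6},{5}}
  round 3: {{0},{1},{2},{3,6},{4},{5}}
Fixed point at round 4; 6 class(es).
5∈{5}, 6∈{3,6}

Answer: NOT BISIMILAR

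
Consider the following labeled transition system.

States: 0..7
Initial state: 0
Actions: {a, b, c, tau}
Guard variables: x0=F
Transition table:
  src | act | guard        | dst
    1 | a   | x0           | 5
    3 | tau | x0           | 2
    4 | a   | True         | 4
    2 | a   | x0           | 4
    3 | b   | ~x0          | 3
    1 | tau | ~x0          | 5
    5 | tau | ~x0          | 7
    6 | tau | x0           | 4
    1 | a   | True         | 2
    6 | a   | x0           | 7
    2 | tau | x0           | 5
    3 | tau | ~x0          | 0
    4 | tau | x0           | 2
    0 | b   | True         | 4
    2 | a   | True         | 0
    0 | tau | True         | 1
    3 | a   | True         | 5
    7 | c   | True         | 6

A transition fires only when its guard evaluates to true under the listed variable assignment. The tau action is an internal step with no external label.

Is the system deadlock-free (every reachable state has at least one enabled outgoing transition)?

R = {0,1,2,4,5,6,7}
  0: b→4  tau→1  [deg 2]
  1: a→2  tau→5  [deg 2]
  2: a→0  [deg 1]
  4: a→4  [deg 1]
  5: tau→7  [deg 1]
  6: ∅  [no exit]
  7: c→6  [deg 1]
Path to 6: tau·tau·tau·c

Answer: DEADLOCK at state 6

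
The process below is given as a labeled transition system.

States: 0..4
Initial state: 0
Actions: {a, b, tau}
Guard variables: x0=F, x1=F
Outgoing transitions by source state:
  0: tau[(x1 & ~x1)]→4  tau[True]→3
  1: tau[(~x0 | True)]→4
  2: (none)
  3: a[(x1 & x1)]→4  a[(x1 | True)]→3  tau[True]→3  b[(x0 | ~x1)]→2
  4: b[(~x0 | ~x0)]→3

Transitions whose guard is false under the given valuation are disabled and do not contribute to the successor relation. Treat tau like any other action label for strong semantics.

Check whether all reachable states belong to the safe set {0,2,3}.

Answer: INVARIANT HOLDS

Trace:
Safe = {0,2,3}
Reachable = {0,2,3}
  0: ✓
  2: ✓
  3: ✓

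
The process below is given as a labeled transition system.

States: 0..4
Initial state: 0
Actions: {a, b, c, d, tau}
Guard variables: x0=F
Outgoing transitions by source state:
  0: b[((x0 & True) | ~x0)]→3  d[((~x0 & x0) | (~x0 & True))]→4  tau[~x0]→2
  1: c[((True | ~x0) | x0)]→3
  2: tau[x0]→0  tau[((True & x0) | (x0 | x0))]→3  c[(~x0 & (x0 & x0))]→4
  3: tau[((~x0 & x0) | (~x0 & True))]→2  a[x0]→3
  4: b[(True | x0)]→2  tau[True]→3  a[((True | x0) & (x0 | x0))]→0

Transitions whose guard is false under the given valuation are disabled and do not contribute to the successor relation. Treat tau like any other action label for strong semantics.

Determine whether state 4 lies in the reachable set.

Answer: REACHABLE

Trace:
After dropping false guards: 7 live edges.
L0 = {0}
L1 = {2,3,4}  total {0,2,3,4}
Reachable = {0,2,3,4}
Path to 4: d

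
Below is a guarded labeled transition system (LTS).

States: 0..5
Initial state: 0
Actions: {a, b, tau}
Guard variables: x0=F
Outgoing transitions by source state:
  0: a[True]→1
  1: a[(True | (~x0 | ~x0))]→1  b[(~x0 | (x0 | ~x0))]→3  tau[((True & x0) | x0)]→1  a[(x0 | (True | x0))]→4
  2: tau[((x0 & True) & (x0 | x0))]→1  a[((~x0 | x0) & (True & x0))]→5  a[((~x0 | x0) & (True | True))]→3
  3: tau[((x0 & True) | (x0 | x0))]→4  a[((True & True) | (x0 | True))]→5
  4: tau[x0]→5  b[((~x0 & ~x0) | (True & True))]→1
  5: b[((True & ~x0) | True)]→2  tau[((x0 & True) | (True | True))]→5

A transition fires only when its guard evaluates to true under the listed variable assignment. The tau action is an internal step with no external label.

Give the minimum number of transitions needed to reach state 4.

Layered search for 4:
  L0 = {0}
  L1 = {1}
  L2 = {3,4}
first hit 4 at d=2 via a·a

Answer: 2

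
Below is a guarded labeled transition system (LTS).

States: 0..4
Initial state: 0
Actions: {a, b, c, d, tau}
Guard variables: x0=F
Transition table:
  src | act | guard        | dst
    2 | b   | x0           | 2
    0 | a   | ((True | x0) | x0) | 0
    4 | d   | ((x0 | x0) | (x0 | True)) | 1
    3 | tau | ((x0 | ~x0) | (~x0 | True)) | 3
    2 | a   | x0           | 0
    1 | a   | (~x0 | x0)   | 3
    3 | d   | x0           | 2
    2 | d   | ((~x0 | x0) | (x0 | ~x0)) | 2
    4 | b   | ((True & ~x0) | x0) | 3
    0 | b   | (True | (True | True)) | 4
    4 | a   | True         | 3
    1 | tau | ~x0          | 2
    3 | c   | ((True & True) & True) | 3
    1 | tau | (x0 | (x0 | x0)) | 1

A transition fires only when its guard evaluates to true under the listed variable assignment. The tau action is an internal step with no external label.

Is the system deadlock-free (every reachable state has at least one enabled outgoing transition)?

Answer: DEADLOCK-FREE

Analysis:
Reach set: {0,1,2,3,4}
  0: a→0  b→4  [2 exit(s)]
  1: a→3  tau→2  [2 exit(s)]
  2: d→2  [1 exit(s)]
  3: c→3  tau→3  [2 exit(s)]
  4: a→3  b→3  d→1  [3 exit(s)]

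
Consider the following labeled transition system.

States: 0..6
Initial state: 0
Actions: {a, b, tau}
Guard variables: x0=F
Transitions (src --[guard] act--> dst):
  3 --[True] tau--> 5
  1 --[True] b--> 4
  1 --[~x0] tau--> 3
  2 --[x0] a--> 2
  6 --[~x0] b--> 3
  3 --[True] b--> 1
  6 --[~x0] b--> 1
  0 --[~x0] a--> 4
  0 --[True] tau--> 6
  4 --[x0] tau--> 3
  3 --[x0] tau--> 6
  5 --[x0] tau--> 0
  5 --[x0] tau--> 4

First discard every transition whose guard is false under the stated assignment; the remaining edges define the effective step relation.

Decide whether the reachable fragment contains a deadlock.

Answer: DEADLOCK at state 4

Analysis:
Reach set: {0,1,3,4,5,6}
  0: a→4  tau→6  [2 exit(s)]
  1: b→4  tau→3  [2 exit(s)]
  3: b→1  tau→5  [2 exit(s)]
  4: ∅  [STUCK]
  5: ∅  [STUCK]
  6: b→1  b→3  [2 exit(s)]
trace reaching 4: a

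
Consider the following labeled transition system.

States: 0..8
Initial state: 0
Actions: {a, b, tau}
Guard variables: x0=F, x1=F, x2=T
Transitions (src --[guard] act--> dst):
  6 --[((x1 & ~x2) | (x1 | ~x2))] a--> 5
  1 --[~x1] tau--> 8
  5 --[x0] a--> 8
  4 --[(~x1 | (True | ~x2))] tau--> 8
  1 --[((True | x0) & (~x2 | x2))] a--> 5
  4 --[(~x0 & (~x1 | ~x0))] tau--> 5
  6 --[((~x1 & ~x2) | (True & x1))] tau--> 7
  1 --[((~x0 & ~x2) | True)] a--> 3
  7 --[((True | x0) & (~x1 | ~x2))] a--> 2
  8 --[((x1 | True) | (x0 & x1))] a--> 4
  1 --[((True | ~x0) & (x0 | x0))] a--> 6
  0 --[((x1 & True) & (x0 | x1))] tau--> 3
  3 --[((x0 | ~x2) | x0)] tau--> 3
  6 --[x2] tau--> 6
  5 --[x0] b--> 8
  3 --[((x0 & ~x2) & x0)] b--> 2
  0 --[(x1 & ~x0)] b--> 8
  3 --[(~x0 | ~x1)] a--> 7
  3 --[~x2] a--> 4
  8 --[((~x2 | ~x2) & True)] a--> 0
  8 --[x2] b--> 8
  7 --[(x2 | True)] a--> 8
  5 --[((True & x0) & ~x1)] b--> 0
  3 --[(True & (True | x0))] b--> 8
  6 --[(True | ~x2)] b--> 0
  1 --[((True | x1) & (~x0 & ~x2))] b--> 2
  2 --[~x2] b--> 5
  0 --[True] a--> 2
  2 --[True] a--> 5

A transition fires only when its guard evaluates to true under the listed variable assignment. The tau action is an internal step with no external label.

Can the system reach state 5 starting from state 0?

Answer: REACHABLE

Trace:
After dropping false guards: 15 live edges.
depth 0: {0}
depth 1: {2}  now seen {0,2}
depth 2: {5}  now seen {0,2,5}
Reachable = {0,2,5}
Path to 5: a·a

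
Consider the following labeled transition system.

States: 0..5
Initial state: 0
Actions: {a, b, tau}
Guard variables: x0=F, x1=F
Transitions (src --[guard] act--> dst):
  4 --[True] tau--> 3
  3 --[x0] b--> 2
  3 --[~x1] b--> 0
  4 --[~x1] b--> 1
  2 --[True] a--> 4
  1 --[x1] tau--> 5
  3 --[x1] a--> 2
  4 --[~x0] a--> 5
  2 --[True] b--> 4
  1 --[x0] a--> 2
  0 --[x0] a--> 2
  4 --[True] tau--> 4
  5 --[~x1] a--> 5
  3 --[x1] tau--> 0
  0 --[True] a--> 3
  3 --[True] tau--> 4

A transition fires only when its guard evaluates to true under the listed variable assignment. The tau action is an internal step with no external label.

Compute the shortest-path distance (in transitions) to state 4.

Answer: 2

Trace:
Breadth-first toward 4:
  L0 = {0}
  L1 = {3}
  L2 = {4}
first hit 4 at d=2 via a·tau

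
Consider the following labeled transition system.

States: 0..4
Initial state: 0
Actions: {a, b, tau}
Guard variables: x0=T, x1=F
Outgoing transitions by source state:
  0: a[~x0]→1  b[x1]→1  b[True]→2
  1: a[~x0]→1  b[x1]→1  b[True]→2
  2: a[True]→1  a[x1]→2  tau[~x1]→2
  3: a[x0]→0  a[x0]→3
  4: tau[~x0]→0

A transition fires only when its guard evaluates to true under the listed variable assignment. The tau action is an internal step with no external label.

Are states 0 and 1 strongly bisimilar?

Answer: BISIMILAR

Working:
Bisimulation quotient by refinement:
  round 0: {{0,1,2,3,4}}
  round 1: {{0,1},{2},{3},{4}}
Fixed point at round 2; 4 class(es).
[0]={0,1}  [1]={0,1}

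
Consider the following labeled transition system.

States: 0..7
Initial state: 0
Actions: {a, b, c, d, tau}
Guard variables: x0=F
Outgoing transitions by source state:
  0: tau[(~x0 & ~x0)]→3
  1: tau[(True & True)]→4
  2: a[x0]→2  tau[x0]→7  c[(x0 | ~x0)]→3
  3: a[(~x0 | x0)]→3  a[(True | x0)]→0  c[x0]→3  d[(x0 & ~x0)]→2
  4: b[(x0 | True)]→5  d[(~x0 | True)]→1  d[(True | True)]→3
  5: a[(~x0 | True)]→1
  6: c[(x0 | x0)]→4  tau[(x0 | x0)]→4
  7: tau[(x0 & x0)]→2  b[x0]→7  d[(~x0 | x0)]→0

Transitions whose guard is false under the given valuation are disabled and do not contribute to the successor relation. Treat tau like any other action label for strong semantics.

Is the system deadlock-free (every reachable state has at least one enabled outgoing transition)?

Answer: DEADLOCK-FREE

Working:
Reachable = {0,3}
  0: tau→3  [1 exit(s)]
  3: a→0  a→3  [2 exit(s)]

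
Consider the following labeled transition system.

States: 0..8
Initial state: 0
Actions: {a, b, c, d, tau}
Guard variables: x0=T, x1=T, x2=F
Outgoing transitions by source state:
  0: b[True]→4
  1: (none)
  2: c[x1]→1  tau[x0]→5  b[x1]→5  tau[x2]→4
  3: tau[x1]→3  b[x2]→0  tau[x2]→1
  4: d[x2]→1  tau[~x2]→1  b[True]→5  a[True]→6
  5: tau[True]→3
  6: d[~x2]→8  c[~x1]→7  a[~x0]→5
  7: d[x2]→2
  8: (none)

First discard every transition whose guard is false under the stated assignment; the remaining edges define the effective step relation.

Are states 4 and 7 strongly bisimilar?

Bisimulation quotient by refinement:
  π0 = {{0,1,2,3,4,5,6,7,8}}
  π1 = {{0},{1,7,8},{2},{3,5},{4},{6}}
6 equivalence class(es) (converged in 2)
class of 4: {4}; class of 7: {1,7,8}

Answer: NOT BISIMILAR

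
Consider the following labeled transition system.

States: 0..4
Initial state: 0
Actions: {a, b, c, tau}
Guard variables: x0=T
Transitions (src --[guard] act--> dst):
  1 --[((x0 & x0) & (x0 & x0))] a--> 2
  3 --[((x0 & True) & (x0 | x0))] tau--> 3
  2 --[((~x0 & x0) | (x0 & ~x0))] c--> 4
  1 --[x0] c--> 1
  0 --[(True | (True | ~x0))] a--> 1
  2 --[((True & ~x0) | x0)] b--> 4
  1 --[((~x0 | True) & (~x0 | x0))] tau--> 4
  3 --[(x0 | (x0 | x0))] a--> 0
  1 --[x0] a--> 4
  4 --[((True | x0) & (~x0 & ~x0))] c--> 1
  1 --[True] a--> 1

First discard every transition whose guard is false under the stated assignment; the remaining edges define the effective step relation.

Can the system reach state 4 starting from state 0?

After dropping false guards: 9 live edges.
depth 0: {0}
depth 1: {1}  total {0,1}
depth 2: {2,4}  total {0,1,2,4}
Reachable = {0,1,2,4}
witness 4: a·a

Answer: REACHABLE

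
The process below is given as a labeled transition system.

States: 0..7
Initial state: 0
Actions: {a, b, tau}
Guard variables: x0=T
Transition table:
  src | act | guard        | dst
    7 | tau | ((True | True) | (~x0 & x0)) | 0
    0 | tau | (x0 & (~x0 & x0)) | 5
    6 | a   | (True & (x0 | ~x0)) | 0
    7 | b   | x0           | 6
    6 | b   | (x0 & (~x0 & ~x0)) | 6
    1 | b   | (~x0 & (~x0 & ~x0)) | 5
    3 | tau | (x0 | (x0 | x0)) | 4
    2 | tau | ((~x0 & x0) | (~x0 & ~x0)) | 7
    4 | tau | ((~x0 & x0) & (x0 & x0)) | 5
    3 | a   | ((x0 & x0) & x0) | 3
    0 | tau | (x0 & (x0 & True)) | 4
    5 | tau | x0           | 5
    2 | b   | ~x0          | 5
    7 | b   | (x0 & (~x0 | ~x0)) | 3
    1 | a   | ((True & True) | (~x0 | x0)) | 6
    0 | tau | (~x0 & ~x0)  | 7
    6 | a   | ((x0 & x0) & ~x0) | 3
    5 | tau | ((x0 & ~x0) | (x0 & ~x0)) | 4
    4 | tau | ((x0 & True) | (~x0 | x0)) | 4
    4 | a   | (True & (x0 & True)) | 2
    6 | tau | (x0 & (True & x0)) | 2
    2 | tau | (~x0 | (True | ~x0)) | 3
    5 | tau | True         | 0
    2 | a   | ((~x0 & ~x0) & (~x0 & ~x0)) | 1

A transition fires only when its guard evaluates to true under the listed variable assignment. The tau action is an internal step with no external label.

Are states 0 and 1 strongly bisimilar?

Compute ~ classes (split until stable):
  round 0: {{0,1,2,3,4,5,6,7}}
  round 1: {{0,2,5},{1},{3,4,6},{7}}
  round 2: {{0,2},{1},{3},{4},{5},{6},{7}}
  round 3: {{0},{1},{2},{3},{4},{5},{6},{7}}
Fixed point at round 4; 8 class(es).
0∈{0}, 1∈{1}

Answer: NOT BISIMILAR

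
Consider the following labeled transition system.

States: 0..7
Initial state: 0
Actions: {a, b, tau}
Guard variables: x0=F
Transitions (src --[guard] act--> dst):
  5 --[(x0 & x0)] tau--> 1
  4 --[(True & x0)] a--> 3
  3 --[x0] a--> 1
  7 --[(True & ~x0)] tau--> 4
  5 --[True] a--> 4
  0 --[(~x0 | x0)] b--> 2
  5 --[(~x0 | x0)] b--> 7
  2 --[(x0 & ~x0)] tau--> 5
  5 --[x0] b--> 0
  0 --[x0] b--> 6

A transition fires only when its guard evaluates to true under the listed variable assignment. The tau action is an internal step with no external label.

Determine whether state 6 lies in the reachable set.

Answer: UNREACHABLE

Analysis:
Guard filter leaves 4 enabled edge(s).
Layer 0: {0}
Layer 1: {2}  cumulative {0,2}
Reach set: {0,2}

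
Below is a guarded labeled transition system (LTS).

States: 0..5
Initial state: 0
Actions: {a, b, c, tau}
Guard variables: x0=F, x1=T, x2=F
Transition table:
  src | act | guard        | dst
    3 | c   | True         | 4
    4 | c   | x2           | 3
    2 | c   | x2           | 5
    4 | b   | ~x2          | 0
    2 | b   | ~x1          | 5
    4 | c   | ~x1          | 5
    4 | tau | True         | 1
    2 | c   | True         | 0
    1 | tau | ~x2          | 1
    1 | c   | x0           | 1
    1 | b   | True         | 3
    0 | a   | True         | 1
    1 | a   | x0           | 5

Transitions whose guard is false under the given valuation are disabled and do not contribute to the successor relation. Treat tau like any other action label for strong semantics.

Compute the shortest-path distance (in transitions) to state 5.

Breadth-first toward 5:
  Layer 0: {0}
  Layer 1: {1}
  Layer 2: {3}
  Layer 3: {4}
5 never appears.

Answer: UNREACHABLE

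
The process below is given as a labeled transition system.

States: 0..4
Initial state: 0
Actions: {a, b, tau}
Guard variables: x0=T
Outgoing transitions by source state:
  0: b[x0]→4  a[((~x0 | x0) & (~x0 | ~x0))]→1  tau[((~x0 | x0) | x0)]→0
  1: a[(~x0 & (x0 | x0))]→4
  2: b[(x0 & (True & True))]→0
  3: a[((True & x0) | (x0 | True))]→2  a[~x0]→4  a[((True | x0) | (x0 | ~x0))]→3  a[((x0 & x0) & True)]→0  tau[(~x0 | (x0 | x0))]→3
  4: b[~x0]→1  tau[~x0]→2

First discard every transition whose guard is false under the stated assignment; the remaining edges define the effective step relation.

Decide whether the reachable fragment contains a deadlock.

Answer: DEADLOCK at state 4

Trace:
R = {0,4}
  0: b→4  tau→0  [deg 2]
  4: ∅  [no exit]
witness 4: b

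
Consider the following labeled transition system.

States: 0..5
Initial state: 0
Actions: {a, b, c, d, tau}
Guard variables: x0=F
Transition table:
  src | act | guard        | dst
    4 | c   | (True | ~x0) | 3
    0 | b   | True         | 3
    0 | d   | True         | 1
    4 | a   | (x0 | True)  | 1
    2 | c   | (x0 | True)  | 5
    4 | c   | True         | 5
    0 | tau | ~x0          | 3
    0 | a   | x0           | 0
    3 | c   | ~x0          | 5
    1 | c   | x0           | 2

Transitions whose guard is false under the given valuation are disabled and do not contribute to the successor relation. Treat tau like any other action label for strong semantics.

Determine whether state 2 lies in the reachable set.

Guard filter leaves 8 enabled edge(s).
Layer 0: {0}
Layer 1: {1,3}  cumulative {0,1,3}
Layer 2: {5}  cumulative {0,1,3,5}
Reachable = {0,1,3,5}

Answer: UNREACHABLE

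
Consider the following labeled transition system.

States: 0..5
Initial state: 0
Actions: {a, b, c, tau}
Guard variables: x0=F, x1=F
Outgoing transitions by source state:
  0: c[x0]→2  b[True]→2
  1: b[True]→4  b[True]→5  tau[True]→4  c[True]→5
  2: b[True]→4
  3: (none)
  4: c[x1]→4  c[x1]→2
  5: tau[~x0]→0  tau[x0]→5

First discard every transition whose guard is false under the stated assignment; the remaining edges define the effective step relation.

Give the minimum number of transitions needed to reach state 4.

Breadth-first toward 4:
  depth 0: {0}
  depth 1: {2}
  depth 2: {4}
4 enters at depth 2; path b·b

Answer: 2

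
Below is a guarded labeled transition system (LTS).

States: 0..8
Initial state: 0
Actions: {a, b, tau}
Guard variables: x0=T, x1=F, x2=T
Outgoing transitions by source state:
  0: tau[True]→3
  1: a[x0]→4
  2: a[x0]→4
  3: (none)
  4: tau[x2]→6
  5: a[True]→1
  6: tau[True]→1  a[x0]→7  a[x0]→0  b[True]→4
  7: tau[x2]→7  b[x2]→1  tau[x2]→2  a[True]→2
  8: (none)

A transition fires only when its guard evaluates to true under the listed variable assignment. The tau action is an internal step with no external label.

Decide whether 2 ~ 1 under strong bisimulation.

Answer: BISIMILAR

Trace:
Bisimulation quotient by refinement:
  π0 = {{0,1,2,3,4,5,6,7,8}}
  π1 = {{0,4},{1,2,5},{3,8},{6,7}}
  π2 = {{0},{1,2},{3,8},{4},{5},{6},{7}}
7 equivalence class(es) (converged in 3)
2∈{1,2}, 1∈{1,2}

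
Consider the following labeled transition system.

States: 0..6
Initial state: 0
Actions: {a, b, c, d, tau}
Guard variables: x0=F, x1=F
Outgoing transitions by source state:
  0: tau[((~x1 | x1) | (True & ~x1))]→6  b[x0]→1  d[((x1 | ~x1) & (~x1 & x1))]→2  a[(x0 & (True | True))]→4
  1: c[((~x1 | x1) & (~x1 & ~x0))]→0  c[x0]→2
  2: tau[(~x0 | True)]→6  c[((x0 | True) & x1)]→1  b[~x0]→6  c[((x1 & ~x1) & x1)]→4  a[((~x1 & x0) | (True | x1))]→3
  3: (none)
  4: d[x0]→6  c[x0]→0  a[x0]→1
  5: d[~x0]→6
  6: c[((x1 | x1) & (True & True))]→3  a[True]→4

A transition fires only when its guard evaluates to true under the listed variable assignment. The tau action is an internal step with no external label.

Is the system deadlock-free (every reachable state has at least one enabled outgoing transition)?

Reach set: {0,4,6}
  0: tau→6  [deg 1]
  4: ∅  [no exit]
  6: a→4  [deg 1]
witness 4: tau·a

Answer: DEADLOCK at state 4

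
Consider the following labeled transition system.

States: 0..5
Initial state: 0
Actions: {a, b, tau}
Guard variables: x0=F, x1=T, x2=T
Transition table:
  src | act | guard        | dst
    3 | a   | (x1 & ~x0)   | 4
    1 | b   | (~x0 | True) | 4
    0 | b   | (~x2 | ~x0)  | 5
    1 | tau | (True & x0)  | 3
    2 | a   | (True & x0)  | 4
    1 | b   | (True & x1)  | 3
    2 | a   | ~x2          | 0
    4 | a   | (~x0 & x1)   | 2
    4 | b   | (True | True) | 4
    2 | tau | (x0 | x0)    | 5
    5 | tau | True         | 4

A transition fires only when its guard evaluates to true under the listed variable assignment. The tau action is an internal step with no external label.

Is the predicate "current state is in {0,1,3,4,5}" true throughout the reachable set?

Inv-set: {0,1,3,4,5}
R = {0,2,4,5}
  0: ok
  2: VIOLATES
  4: ok
  5: ok
counterexample path to 2: b·tau·a

Answer: INVARIANT VIOLATED at state 2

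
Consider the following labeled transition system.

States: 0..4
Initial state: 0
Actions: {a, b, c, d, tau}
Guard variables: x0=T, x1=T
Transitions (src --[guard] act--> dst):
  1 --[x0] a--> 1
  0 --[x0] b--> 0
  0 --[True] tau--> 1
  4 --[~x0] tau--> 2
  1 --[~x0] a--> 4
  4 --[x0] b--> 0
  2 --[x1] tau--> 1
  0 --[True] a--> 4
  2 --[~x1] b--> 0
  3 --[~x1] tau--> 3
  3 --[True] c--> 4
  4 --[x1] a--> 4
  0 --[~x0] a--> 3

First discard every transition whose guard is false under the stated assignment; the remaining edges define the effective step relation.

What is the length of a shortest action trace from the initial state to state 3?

Layered search for 3:
  Layer 0: {0}
  Layer 1: {1,4}
3 never appears.

Answer: UNREACHABLE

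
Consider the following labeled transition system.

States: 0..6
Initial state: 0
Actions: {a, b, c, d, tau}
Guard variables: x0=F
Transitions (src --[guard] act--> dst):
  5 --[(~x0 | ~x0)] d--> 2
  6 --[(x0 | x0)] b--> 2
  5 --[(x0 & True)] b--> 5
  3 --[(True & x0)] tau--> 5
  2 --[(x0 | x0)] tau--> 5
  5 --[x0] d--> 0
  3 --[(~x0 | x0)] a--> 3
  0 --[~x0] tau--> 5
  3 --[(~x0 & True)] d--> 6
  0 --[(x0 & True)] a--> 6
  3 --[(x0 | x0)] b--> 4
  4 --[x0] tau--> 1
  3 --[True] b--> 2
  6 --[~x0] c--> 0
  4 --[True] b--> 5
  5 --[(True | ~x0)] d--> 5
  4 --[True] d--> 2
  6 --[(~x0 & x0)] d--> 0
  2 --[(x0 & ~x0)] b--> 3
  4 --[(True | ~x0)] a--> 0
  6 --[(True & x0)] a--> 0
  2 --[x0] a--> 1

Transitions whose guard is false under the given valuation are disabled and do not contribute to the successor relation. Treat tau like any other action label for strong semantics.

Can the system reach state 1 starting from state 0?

Answer: UNREACHABLE

Analysis:
Guard filter leaves 10 enabled edge(s).
depth 0: {0}
depth 1: {5}  cumulative {0,5}
depth 2: {2}  cumulative {0,2,5}
Reach set: {0,2,5}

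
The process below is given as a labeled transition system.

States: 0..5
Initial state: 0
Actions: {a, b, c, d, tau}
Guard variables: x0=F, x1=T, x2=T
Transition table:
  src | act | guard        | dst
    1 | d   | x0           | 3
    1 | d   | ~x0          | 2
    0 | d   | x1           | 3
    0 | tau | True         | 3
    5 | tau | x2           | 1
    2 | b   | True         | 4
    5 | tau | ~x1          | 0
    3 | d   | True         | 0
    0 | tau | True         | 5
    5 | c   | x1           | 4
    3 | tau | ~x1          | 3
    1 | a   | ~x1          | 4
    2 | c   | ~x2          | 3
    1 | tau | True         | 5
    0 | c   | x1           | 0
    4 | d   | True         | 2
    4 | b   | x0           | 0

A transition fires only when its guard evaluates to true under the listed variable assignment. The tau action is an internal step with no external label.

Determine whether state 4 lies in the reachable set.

Answer: REACHABLE

Trace:
Guard filter leaves 11 enabled edge(s).
Layer 0: {0}
Layer 1: {3,5}  now seen {0,3,5}
Layer 2: {1,4}  now seen {0,1,3,4,5}
Layer 3: {2}  now seen {0,1,2,3,4,5}
Reachable = {0,1,2,3,4,5}
witness 4: tau·c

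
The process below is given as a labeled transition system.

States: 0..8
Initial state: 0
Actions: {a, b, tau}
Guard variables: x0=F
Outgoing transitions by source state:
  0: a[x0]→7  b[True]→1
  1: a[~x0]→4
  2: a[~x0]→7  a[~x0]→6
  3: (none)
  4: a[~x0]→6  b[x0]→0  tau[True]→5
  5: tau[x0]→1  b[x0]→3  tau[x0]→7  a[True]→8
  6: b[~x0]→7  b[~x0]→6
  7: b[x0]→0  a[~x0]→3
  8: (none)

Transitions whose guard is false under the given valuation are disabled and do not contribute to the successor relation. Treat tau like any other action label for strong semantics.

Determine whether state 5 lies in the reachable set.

Answer: REACHABLE

Working:
Guard filter leaves 10 enabled edge(s).
L0 = {0}
L1 = {1}  total {0,1}
L2 = {4}  total {0,1,4}
L3 = {5,6}  total {0,1,4,5,6}
L4 = {7,8}  total {0,1,4,5,6,7,8}
L5 = {3}  total {0,1,3,4,5,6,7,8}
R = {0,1,3,4,5,6,7,8}
witness 5: b·a·tau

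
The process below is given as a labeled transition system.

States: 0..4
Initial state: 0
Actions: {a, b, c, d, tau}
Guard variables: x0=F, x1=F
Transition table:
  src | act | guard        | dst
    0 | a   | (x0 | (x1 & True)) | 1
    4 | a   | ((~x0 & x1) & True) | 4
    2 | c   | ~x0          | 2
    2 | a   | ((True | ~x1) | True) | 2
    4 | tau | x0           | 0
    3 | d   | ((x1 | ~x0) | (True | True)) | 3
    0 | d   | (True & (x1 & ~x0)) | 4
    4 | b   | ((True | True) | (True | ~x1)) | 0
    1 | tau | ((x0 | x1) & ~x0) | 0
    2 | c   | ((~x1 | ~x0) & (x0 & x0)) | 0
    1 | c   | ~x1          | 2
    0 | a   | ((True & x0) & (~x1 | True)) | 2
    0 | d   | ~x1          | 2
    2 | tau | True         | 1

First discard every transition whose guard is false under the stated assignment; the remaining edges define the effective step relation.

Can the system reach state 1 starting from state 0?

Answer: REACHABLE

Working:
After dropping false guards: 7 live edges.
L0 = {0}
L1 = {2}  cumulative {0,2}
L2 = {1}  cumulative {0,1,2}
R = {0,1,2}
Path to 1: d·tau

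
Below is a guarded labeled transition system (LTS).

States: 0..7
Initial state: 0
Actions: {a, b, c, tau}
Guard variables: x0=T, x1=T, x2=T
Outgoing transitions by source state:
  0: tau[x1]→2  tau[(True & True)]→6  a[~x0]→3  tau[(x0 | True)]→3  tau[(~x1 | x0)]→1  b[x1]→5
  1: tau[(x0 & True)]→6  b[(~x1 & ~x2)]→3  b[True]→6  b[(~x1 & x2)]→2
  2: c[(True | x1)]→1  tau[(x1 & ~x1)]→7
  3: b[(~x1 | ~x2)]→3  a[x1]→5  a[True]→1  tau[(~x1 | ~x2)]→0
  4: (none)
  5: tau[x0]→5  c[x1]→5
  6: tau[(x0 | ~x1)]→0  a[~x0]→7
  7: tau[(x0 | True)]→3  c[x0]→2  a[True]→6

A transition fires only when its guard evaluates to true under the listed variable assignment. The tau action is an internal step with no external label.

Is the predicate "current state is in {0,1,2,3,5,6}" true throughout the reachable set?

Inv-set: {0,1,2,3,5,6}
Reachable = {0,1,2,3,5,6}
  0: safe
  1: safe
  2: safe
  3: safe
  5: safe
  6: safe

Answer: INVARIANT HOLDS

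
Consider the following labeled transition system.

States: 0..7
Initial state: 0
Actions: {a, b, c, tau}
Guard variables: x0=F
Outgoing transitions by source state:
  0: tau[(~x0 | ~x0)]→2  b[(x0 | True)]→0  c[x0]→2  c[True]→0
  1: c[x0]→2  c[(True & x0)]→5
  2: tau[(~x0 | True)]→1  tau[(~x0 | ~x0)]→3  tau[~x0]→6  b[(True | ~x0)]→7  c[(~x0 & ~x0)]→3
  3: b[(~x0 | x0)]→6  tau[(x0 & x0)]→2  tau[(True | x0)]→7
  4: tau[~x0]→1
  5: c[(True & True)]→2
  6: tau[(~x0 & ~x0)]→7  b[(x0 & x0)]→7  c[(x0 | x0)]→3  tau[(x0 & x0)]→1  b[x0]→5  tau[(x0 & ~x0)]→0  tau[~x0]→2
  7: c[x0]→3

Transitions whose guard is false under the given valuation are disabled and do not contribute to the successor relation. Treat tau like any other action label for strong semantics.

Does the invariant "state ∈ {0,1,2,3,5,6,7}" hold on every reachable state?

Answer: INVARIANT HOLDS

Analysis:
Safe = {0,1,2,3,5,6,7}
Reach set: {0,1,2,3,6,7}
  0: safe
  1: safe
  2: safe
  3: safe
  6: safe
  7: safe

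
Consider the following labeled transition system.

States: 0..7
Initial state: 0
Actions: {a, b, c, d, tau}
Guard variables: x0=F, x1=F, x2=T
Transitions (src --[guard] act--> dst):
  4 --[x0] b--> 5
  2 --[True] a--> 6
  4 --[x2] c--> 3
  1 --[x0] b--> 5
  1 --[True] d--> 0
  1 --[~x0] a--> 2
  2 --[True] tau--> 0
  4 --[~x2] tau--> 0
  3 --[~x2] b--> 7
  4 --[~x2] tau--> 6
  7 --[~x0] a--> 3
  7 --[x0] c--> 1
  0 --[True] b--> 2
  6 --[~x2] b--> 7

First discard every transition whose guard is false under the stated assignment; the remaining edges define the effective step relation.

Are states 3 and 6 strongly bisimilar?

Answer: BISIMILAR

Trace:
Bisimulation quotient by refinement:
  P[0] = {{0,1,2,3,4,5,6,7}}
  P[1] = {{0},{1},{2},{3,5,6},{4},{7}}
6 equivalence class(es) (converged in 2)
[3]={3,5,6}  [6]={3,5,6}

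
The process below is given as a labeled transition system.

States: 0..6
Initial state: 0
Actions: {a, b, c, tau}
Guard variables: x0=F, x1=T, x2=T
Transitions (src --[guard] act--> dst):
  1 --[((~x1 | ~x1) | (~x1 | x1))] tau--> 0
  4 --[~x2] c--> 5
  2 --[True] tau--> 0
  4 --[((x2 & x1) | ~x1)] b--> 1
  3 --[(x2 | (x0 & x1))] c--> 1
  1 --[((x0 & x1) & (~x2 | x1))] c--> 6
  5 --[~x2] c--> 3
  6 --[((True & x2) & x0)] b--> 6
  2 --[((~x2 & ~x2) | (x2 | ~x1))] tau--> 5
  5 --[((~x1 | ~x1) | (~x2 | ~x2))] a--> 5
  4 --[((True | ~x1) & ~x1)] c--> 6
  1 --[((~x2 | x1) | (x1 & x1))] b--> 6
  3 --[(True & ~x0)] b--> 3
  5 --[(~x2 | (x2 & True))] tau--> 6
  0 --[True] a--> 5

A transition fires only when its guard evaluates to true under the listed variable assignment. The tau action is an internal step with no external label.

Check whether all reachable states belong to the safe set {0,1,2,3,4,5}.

Allowed set {0,1,2,3,4,5}
R = {0,5,6}
  0: ok
  5: ok
  6: VIOLATES
reach 6 via a·tau — violates

Answer: INVARIANT VIOLATED at state 6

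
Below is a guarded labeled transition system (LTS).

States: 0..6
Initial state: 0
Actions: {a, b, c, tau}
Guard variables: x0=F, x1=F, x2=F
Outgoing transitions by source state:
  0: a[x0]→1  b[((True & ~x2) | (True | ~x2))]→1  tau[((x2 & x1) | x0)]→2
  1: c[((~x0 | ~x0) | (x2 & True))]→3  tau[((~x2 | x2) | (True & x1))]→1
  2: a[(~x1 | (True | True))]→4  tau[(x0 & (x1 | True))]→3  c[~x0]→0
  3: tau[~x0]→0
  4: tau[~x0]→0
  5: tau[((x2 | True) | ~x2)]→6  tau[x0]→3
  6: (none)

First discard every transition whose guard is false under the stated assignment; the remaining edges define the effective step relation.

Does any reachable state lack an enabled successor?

Answer: DEADLOCK-FREE

Analysis:
Reachable = {0,1,3}
  0: b→1  [deg 1]
  1: c→3  tau→1  [deg 2]
  3: tau→0  [deg 1]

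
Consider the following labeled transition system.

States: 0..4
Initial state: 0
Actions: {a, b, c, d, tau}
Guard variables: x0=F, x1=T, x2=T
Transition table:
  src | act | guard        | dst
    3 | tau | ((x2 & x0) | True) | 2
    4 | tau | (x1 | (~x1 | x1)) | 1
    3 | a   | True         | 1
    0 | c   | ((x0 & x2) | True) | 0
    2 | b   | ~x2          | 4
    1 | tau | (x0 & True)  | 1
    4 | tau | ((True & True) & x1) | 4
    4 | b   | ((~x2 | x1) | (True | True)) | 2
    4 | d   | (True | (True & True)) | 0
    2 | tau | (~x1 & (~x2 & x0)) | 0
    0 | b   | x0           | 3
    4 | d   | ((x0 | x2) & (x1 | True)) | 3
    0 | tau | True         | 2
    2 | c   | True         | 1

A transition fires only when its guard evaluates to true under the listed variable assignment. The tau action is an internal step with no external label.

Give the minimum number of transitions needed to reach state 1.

Breadth-first toward 1:
  L0 = {0}
  L1 = {2}
  L2 = {1}
first hit 1 at d=2 via tau·c

Answer: 2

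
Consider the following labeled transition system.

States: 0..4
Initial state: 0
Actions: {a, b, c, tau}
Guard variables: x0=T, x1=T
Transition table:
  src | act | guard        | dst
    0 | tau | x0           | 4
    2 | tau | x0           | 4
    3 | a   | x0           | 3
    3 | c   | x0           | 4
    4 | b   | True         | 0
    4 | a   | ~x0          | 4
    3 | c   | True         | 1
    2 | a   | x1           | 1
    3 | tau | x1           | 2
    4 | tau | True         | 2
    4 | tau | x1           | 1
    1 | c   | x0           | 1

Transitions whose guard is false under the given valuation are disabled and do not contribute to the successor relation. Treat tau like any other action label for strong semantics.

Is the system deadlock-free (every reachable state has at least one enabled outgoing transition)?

Answer: DEADLOCK-FREE

Trace:
Reach set: {0,1,2,4}
  0: tau→4  [1 exit(s)]
  1: c→1  [1 exit(s)]
  2: a→1  tau→4  [2 exit(s)]
  4: b→0  tau→1  tau→2  [3 exit(s)]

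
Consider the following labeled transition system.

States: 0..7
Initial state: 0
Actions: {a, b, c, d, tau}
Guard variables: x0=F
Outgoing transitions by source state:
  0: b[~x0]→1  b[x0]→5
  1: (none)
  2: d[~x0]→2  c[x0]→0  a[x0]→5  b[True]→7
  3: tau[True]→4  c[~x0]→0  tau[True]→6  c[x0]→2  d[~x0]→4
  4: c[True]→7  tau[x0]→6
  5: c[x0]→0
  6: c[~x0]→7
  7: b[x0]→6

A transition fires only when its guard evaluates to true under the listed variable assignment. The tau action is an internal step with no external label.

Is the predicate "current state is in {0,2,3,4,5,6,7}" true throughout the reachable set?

Answer: INVARIANT VIOLATED at state 1

Analysis:
Inv-set: {0,2,3,4,5,6,7}
Reachable = {0,1}
  0: ✓
  1: outside
witness against invariant: b → 1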